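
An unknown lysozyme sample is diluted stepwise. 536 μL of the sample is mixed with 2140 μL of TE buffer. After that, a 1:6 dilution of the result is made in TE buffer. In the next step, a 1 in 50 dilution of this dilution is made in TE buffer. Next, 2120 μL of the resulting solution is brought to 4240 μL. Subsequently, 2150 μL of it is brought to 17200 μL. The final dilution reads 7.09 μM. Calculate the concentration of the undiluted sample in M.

0.170 M

Overall dilution factor = 4.993 × 6 × 50 × 2 × 8 = 2.40 × 10⁴.
Original = 7.09 μM × 2.40 × 10⁴ = 1.70 × 10⁵ μM = 0.170 M.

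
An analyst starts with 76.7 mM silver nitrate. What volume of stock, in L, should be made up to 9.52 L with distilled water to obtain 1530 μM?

1530 μM = 1.53 mM.
V₁ = C₂V₂/C₁ = 1.53 × 9.52 / 76.7 = 0.190 L.

0.190 L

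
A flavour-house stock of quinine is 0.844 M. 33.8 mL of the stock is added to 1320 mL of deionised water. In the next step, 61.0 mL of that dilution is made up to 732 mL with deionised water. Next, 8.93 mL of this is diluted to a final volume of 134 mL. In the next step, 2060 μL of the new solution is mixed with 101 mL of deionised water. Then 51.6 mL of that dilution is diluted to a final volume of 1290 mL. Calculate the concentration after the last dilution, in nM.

Overall dilution factor = 40.05 × 12 × 15.01 × 50.03 × 25 = 9.02 × 10⁶.
0.844 M / 9.02 × 10⁶ = 9.36 × 10⁻⁸ M = 93.6 nM.

93.6 nM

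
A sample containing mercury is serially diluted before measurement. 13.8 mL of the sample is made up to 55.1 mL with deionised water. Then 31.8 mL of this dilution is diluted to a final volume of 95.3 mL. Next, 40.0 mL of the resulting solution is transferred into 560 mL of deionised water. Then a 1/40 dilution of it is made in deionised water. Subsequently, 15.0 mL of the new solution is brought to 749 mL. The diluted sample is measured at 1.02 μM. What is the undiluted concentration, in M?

Overall dilution factor = 3.993 × 2.997 × 15 × 40 × 49.93 = 3.58 × 10⁵.
Original = 1.02 μM × 3.58 × 10⁵ = 3.66 × 10⁵ μM = 0.366 M.

0.366 M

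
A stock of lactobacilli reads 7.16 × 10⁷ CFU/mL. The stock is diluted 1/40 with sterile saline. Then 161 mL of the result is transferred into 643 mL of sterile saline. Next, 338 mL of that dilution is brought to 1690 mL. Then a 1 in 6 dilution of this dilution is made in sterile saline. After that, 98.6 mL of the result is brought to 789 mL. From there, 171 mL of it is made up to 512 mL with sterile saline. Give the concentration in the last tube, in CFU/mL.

Overall dilution factor = 40 × 4.994 × 5 × 6 × 8.002 × 2.994 = 1.44 × 10⁵.
7.16 × 10⁷ CFU/mL / 1.44 × 10⁵ = 499 CFU/mL.

499 CFU/mL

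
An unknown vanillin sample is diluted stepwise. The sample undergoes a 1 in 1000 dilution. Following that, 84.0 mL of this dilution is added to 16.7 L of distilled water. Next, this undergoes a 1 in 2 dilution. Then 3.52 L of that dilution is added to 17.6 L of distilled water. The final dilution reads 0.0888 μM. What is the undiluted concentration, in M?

Overall dilution factor = 1000 × 199.8 × 2 × 6 = 2.40 × 10⁶.
Original = 0.0888 μM × 2.40 × 10⁶ = 2.13 × 10⁵ μM = 0.213 M.

0.213 M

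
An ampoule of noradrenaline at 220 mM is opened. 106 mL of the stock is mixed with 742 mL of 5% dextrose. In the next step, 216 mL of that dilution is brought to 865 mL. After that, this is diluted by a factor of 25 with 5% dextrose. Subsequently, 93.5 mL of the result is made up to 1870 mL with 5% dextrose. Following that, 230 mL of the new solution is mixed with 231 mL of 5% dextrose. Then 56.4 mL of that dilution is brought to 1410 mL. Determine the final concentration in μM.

0.274 μM

Overall dilution factor = 8 × 4.005 × 25 × 20 × 2.004 × 25 = 8.03 × 10⁵.
220 mM / 8.03 × 10⁵ = 2.74 × 10⁻⁴ mM = 0.274 μM.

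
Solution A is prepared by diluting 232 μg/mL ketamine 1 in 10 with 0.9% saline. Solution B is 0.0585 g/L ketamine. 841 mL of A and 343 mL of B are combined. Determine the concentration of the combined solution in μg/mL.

33.4 μg/mL

C_A = 232 μg/mL / 10 = 23.2 μg/mL.
C_B = 0.0585 g/L = 58.5 μg/mL.
C_mix = (C_A·V_A + C_B·V_B)/(V_A + V_B) = (23.2×841 + 58.5×343) / 1184 = 33.4 μg/mL.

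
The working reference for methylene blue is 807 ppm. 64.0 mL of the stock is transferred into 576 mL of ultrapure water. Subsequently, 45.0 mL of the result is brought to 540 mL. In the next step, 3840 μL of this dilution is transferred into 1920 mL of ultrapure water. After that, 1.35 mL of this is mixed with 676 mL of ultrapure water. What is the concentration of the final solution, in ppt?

Overall dilution factor = 10 × 12 × 501 × 501.7 = 3.02 × 10⁷.
807 ppm / 3.02 × 10⁷ = 2.68 × 10⁻⁵ ppm = 26.8 ppt.

26.8 ppt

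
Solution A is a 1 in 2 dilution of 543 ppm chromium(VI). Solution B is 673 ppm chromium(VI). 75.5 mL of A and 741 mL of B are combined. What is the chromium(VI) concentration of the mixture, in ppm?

636 ppm

C_A = 543 ppm / 2 = 272 ppm.
C_mix = (C_A·V_A + C_B·V_B)/(V_A + V_B) = (272×75.5 + 673×741) / 816.5 = 636 ppm.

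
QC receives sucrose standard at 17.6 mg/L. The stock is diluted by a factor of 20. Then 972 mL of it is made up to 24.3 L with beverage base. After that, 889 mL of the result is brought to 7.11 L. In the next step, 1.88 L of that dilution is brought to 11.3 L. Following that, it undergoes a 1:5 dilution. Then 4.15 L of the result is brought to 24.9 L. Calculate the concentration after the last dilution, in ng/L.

24.4 ng/L

Overall dilution factor = 20 × 25 × 7.998 × 6.011 × 5 × 6 = 7.21 × 10⁵.
17.6 mg/L / 7.21 × 10⁵ = 2.44 × 10⁻⁵ mg/L = 24.4 ng/L.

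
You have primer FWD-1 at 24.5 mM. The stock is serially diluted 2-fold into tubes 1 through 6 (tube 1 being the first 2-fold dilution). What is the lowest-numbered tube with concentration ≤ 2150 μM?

Tube n has concentration 24.5 mM / 2ⁿ.
Need 2ⁿ ≥ 24.5 mM / 2150 μM = 11.4, so n ≥ 3.51.
First such tube: n = 4.

tube 4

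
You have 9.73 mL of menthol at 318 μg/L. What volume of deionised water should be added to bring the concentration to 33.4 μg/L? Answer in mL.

V₂ = C₁V₁/C₂ = 318 × 9.73 / 33.4 = 92.6 mL.
Diluent to add = V₂ − V₁ = 92.6 − 9.73 = 82.9 mL.

82.9 mL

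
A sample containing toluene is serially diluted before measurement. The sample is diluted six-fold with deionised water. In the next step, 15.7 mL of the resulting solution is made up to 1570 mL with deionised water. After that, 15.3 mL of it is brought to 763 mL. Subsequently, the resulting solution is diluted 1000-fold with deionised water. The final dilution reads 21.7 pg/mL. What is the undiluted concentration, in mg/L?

Overall dilution factor = 6 × 100 × 49.87 × 1000 = 2.99 × 10⁷.
Original = 21.7 pg/mL × 2.99 × 10⁷ = 6.49 × 10⁸ pg/mL = 649 mg/L.

649 mg/L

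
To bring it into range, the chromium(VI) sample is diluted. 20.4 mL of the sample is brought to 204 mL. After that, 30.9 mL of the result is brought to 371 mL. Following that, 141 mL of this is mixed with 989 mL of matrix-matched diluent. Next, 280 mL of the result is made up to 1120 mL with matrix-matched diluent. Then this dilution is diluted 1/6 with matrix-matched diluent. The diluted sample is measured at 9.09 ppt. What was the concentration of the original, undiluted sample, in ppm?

0.210 ppm

Overall dilution factor = 10 × 12.01 × 8.014 × 4 × 6 = 2.31 × 10⁴.
Original = 9.09 ppt × 2.31 × 10⁴ = 2.10 × 10⁵ ppt = 0.210 ppm.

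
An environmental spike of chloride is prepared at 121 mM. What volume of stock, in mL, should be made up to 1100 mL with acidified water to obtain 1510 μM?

13.7 mL

1510 μM = 1.51 mM.
V₁ = C₂V₂/C₁ = 1.51 × 1100 / 121 = 13.7 mL.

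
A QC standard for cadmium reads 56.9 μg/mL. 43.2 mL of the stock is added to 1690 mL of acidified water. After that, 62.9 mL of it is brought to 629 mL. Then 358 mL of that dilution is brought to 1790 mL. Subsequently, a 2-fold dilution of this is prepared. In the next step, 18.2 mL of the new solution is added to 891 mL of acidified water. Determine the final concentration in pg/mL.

Overall dilution factor = 40.12 × 10 × 5 × 2 × 49.96 = 2.00 × 10⁵.
56.9 μg/mL / 2.00 × 10⁵ = 2.84 × 10⁻⁴ μg/mL = 284 pg/mL.

284 pg/mL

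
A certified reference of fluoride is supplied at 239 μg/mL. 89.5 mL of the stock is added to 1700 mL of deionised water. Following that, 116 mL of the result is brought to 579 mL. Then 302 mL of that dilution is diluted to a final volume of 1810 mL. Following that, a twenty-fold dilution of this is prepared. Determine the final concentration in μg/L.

20.0 μg/L

Overall dilution factor = 19.99 × 4.991 × 5.993 × 20 = 1.20 × 10⁴.
239 μg/mL / 1.20 × 10⁴ = 0.0200 μg/mL = 20.0 μg/L.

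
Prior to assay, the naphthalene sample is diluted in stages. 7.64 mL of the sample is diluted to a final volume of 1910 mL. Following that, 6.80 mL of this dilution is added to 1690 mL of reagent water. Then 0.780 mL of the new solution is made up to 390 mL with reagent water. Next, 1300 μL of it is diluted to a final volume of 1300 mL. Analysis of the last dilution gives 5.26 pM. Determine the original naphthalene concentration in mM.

Overall dilution factor = 250 × 249.5 × 500 × 1000 = 3.12 × 10¹⁰.
Original = 5.26 pM × 3.12 × 10¹⁰ = 1.64 × 10¹¹ pM = 164 mM.

164 mM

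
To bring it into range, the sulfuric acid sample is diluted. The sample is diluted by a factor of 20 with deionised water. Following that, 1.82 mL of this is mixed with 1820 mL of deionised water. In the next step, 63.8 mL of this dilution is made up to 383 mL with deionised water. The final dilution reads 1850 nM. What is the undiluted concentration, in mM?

222 mM

Overall dilution factor = 20 × 1001 × 6.003 = 1.20 × 10⁵.
Original = 1850 nM × 1.20 × 10⁵ = 2.22 × 10⁸ nM = 222 mM.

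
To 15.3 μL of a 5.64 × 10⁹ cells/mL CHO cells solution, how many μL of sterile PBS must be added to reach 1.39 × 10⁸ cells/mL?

V₂ = C₁V₁/C₂ = 5.64 × 10⁹ × 15.3 / 1.39 × 10⁸ = 621 μL.
Diluent to add = V₂ − V₁ = 621 − 15.3 = 606 μL.

606 μL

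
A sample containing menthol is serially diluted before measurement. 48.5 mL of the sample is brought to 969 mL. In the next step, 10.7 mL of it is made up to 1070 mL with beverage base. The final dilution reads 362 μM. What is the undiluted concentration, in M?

Overall dilution factor = 19.98 × 100 = 1998.
Original = 362 μM × 1998 = 7.23 × 10⁵ μM = 0.723 M.

0.723 M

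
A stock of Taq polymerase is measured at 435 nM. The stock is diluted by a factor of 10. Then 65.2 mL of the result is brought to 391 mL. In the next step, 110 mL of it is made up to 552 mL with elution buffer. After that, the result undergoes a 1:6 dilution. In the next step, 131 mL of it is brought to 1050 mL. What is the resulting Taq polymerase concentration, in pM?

30.1 pM

Overall dilution factor = 10 × 5.997 × 5.018 × 6 × 8.015 = 1.45 × 10⁴.
435 nM / 1.45 × 10⁴ = 0.0301 nM = 30.1 pM.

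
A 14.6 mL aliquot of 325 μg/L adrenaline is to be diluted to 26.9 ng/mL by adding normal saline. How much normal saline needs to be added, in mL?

162 mL

26.9 ng/mL = 26.9 μg/L.
V₂ = C₁V₁/C₂ = 325 × 14.6 / 26.9 = 176 mL.
Diluent to add = V₂ − V₁ = 176 − 14.6 = 162 mL.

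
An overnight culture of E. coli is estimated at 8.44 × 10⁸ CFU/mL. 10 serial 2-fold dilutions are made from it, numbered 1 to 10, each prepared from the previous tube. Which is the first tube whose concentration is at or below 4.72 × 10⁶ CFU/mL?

tube 8

Tube n has concentration 8.44 × 10⁸ CFU/mL / 2ⁿ.
Need 2ⁿ ≥ 8.44 × 10⁸ CFU/mL / 4.72 × 10⁶ CFU/mL = 179, so n ≥ 7.48.
First such tube: n = 8.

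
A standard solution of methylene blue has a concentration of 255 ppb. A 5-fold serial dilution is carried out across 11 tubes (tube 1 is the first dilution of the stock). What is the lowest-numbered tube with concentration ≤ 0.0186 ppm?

Tube n has concentration 255 ppb / 5ⁿ.
Need 5ⁿ ≥ 255 ppb / 0.0186 ppm = 13.7, so n ≥ 1.63.
First such tube: n = 2.

tube 2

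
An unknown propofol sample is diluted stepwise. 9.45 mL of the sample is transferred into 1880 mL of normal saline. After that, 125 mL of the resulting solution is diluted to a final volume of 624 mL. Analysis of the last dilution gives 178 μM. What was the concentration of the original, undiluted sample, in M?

Overall dilution factor = 199.9 × 4.992 = 998.
Original = 178 μM × 998 = 1.78 × 10⁵ μM = 0.178 M.

0.178 M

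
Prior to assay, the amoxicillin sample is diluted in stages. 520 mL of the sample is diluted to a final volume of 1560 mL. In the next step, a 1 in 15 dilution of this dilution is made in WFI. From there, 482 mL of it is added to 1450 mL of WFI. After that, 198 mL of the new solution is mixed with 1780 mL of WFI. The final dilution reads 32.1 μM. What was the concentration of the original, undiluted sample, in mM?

57.8 mM

Overall dilution factor = 3 × 15 × 4.008 × 9.990 = 1802.
Original = 32.1 μM × 1802 = 5.78 × 10⁴ μM = 57.8 mM.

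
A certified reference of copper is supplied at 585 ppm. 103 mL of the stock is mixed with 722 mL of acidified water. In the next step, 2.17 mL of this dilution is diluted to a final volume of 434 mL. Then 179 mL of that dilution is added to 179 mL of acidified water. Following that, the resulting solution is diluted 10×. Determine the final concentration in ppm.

0.0183 ppm

Overall dilution factor = 8.010 × 200 × 2 × 10 = 3.20 × 10⁴.
585 ppm / 3.20 × 10⁴ = 0.0183 ppm.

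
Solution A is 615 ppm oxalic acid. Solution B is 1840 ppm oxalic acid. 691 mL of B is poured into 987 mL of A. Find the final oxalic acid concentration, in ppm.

C_mix = (C_A·V_A + C_B·V_B)/(V_A + V_B) = (615×987 + 1840×691) / 1678 = 1119 ppm.

1120 ppm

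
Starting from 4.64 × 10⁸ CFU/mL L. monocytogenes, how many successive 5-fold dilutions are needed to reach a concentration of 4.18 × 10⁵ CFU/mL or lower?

Need 5ⁿ ≥ 1110, so n ≥ log(1110)/log(5) = 4.36.
Minimum whole steps: n = 5.

5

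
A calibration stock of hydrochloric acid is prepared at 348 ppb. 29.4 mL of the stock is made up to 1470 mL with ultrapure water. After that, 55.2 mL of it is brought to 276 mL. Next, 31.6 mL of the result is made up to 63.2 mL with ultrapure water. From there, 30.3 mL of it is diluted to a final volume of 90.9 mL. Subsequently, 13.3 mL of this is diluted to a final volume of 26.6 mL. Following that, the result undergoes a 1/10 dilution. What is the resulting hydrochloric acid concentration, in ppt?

11.6 ppt

Overall dilution factor = 50 × 5 × 2 × 3 × 2 × 10 = 3.00 × 10⁴.
348 ppb / 3.00 × 10⁴ = 0.0116 ppb = 11.6 ppt.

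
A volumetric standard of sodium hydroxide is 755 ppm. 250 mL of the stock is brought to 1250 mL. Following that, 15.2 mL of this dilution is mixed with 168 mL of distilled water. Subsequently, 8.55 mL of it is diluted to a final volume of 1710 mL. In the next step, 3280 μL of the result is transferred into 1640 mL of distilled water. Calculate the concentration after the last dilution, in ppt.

125 ppt

Overall dilution factor = 5 × 12.05 × 200 × 501 = 6.04 × 10⁶.
755 ppm / 6.04 × 10⁶ = 1.25 × 10⁻⁴ ppm = 125 ppt.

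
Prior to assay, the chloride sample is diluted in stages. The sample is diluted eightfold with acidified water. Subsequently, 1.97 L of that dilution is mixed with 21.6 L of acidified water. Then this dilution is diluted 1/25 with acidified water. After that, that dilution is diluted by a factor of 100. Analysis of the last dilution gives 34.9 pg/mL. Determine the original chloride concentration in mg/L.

Overall dilution factor = 8 × 11.96 × 25 × 100 = 2.39 × 10⁵.
Original = 34.9 pg/mL × 2.39 × 10⁵ = 8.35 × 10⁶ pg/mL = 8.35 mg/L.

8.35 mg/L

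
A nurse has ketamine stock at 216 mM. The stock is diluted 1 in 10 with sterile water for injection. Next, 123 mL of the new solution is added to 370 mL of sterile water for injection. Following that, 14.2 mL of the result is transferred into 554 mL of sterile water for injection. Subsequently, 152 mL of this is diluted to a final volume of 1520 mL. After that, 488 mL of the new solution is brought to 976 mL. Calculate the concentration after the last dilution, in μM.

6.73 μM

Overall dilution factor = 10 × 4.008 × 40.01 × 10 × 2 = 3.21 × 10⁴.
216 mM / 3.21 × 10⁴ = 6.73 × 10⁻³ mM = 6.73 μM.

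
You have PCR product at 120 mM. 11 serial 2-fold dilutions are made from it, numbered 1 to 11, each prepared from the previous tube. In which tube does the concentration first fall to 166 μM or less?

Tube n has concentration 120 mM / 2ⁿ.
Need 2ⁿ ≥ 120 mM / 166 μM = 723, so n ≥ 9.50.
First such tube: n = 10.

tube 10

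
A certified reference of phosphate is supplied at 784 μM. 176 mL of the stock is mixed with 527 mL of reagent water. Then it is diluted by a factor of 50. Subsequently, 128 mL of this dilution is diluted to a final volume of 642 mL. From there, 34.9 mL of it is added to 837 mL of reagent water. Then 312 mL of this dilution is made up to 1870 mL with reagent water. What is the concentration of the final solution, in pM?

Overall dilution factor = 3.994 × 50 × 5.016 × 24.98 × 5.994 = 1.50 × 10⁵.
784 μM / 1.50 × 10⁵ = 5.23 × 10⁻³ μM = 5230 pM.

5230 pM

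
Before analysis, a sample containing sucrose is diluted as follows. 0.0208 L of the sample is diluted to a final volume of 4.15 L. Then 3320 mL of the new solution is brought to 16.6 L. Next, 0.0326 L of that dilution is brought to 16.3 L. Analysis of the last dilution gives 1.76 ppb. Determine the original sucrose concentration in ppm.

878 ppm

Overall dilution factor = 199.5 × 5 × 500 = 4.99 × 10⁵.
Original = 1.76 ppb × 4.99 × 10⁵ = 8.78 × 10⁵ ppb = 878 ppm.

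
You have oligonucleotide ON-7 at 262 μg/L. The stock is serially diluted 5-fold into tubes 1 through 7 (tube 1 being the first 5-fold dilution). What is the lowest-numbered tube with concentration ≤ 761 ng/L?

tube 4

Tube n has concentration 262 μg/L / 5ⁿ.
Need 5ⁿ ≥ 262 μg/L / 761 ng/L = 344, so n ≥ 3.63.
First such tube: n = 4.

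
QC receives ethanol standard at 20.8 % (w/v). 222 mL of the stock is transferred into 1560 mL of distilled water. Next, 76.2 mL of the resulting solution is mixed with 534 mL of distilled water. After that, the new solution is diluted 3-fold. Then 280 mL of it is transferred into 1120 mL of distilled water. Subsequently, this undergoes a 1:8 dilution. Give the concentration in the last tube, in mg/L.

Overall dilution factor = 8.027 × 8.008 × 3 × 5 × 8 = 7714.
20.8 % (w/v) / 7714 = 2.70 × 10⁻³ % (w/v) = 27.0 mg/L.

27.0 mg/L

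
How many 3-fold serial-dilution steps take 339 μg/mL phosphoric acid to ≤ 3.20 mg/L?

Need 3ⁿ ≥ 106, so n ≥ log(106)/log(3) = 4.24.
Minimum whole steps: n = 5.

5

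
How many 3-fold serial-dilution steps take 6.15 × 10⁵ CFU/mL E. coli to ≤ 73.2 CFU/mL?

Need 3ⁿ ≥ 8402, so n ≥ log(8402)/log(3) = 8.23.
Minimum whole steps: n = 9.

9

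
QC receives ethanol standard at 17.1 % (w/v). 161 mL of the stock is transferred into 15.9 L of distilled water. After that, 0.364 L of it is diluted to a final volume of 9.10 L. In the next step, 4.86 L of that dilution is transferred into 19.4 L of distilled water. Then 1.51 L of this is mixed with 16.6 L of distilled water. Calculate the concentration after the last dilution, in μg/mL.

Overall dilution factor = 99.76 × 25 × 4.992 × 11.99 = 1.49 × 10⁵.
17.1 % (w/v) / 1.49 × 10⁵ = 1.15 × 10⁻⁴ % (w/v) = 1.15 μg/mL.

1.15 μg/mL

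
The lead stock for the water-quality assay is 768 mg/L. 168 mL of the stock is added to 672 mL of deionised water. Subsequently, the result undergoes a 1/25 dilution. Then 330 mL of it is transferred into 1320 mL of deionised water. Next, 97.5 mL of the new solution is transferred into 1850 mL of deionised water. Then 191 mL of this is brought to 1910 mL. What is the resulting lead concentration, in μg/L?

Overall dilution factor = 5 × 25 × 5 × 19.97 × 10 = 1.25 × 10⁵.
768 mg/L / 1.25 × 10⁵ = 6.15 × 10⁻³ mg/L = 6.15 μg/L.

6.15 μg/L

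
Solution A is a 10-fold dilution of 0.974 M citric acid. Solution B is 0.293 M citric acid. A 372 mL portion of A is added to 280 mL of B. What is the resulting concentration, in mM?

181 mM

C_A = 0.974 M / 10 = 0.0974 M.
C_mix = (C_A·V_A + C_B·V_B)/(V_A + V_B) = (0.0974×372 + 0.293×280) / 652.0 = 0.181 M = 181 mM.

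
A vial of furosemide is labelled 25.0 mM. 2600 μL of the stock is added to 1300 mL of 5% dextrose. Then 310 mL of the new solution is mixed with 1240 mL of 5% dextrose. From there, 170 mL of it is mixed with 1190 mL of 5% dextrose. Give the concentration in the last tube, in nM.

1250 nM

Overall dilution factor = 501 × 5 × 8 = 2.00 × 10⁴.
25.0 mM / 2.00 × 10⁴ = 1.25 × 10⁻³ mM = 1250 nM.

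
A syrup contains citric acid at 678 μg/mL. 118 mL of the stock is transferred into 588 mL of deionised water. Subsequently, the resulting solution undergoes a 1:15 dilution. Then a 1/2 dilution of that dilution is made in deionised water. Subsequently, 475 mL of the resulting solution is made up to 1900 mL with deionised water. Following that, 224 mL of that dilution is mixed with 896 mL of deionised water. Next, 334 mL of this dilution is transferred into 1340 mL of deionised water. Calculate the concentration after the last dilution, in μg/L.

Overall dilution factor = 5.983 × 15 × 2 × 4 × 5 × 5.012 = 1.80 × 10⁴.
678 μg/mL / 1.80 × 10⁴ = 0.0377 μg/mL = 37.7 μg/L.

37.7 μg/L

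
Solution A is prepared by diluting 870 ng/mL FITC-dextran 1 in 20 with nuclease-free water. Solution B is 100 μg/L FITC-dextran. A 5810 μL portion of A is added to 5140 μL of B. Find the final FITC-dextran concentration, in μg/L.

C_A = 870 ng/mL / 20 = 43.5 ng/mL.
C_B = 100 μg/L = 100 ng/mL.
C_mix = (C_A·V_A + C_B·V_B)/(V_A + V_B) = (43.5×5810 + 100×5140) / 10950 = 70.0 ng/mL = 70.0 μg/L.

70.0 μg/L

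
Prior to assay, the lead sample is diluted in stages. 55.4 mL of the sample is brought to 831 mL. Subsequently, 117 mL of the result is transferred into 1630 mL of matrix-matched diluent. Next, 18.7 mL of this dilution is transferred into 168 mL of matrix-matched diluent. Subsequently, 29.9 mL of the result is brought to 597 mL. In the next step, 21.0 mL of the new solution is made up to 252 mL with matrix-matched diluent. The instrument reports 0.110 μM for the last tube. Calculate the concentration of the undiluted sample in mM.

58.9 mM

Overall dilution factor = 15 × 14.93 × 9.984 × 19.97 × 12 = 5.36 × 10⁵.
Original = 0.110 μM × 5.36 × 10⁵ = 5.89 × 10⁴ μM = 58.9 mM.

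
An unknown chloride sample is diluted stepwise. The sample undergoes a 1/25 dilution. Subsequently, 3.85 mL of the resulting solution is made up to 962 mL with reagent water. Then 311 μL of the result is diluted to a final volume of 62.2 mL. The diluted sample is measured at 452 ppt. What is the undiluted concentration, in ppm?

Overall dilution factor = 25 × 249.9 × 200 = 1.25 × 10⁶.
Original = 452 ppt × 1.25 × 10⁶ = 5.65 × 10⁸ ppt = 565 ppm.

565 ppm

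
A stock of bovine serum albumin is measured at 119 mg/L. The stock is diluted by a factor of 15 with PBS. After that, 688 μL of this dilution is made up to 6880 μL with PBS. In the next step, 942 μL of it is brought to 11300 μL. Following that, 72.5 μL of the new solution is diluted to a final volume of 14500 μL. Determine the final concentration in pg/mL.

331 pg/mL

Overall dilution factor = 15 × 10 × 12.00 × 200 = 3.60 × 10⁵.
119 mg/L / 3.60 × 10⁵ = 3.31 × 10⁻⁴ mg/L = 331 pg/mL.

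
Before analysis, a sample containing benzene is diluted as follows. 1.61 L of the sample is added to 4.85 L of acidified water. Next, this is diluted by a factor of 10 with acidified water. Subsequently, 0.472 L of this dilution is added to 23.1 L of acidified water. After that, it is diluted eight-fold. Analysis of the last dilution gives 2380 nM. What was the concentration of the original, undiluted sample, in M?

0.0382 M

Overall dilution factor = 4.012 × 10 × 49.94 × 8 = 1.60 × 10⁴.
Original = 2380 nM × 1.60 × 10⁴ = 3.82 × 10⁷ nM = 0.0382 M.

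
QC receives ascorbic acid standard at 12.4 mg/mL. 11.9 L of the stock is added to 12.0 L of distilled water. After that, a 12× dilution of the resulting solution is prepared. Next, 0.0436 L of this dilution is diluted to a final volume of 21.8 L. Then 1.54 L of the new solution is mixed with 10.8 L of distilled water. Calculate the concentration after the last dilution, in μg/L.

128 μg/L

Overall dilution factor = 2.008 × 12 × 500 × 8.013 = 9.66 × 10⁴.
12.4 mg/mL / 9.66 × 10⁴ = 1.28 × 10⁻⁴ mg/mL = 128 μg/L.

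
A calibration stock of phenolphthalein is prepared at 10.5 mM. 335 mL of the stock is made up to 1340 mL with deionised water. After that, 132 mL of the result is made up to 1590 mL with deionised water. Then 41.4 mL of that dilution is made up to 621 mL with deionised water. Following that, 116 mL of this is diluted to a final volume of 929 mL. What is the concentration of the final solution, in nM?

1810 nM

Overall dilution factor = 4 × 12.05 × 15 × 8.009 = 5788.
10.5 mM / 5788 = 1.81 × 10⁻³ mM = 1810 nM.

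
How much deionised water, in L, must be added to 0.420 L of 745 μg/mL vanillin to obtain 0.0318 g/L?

9.42 L

0.0318 g/L = 31.8 μg/mL.
V₂ = C₁V₁/C₂ = 745 × 0.420 / 31.8 = 9.84 L.
Diluent to add = V₂ − V₁ = 9.84 − 0.420 = 9.42 L.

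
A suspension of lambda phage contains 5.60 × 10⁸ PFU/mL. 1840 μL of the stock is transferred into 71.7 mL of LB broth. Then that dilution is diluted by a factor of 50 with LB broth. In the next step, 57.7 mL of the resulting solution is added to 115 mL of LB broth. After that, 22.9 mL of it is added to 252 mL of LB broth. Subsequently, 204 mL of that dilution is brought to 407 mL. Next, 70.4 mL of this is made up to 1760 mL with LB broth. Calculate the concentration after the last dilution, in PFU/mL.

Overall dilution factor = 39.97 × 50 × 2.993 × 12.00 × 1.995 × 25 = 3.58 × 10⁶.
5.60 × 10⁸ PFU/mL / 3.58 × 10⁶ = 156 PFU/mL.

156 PFU/mL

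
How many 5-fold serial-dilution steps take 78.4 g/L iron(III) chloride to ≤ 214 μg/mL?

4

Need 5ⁿ ≥ 366, so n ≥ log(366)/log(5) = 3.67.
Minimum whole steps: n = 4.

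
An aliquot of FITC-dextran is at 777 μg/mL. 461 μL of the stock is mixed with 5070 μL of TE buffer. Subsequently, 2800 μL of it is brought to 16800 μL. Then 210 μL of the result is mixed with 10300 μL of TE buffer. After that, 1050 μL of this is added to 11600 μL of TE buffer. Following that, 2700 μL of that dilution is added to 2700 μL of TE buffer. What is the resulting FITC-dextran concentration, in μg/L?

8.95 μg/L

Overall dilution factor = 12.00 × 6 × 50.05 × 12.05 × 2 = 8.68 × 10⁴.
777 μg/mL / 8.68 × 10⁴ = 8.95 × 10⁻³ μg/mL = 8.95 μg/L.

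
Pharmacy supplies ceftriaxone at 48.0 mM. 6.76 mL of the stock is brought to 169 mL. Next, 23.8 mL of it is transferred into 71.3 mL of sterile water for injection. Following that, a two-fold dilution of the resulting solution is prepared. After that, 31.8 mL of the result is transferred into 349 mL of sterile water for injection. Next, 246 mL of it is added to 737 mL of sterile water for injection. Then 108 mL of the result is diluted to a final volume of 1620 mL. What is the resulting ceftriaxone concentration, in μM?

Overall dilution factor = 25 × 3.996 × 2 × 11.97 × 3.996 × 15 = 1.43 × 10⁵.
48.0 mM / 1.43 × 10⁵ = 3.35 × 10⁻⁴ mM = 0.335 μM.

0.335 μM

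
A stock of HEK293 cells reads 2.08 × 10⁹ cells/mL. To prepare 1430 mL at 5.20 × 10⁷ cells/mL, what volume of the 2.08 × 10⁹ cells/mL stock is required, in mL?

35.8 mL

V₁ = C₂V₂/C₁ = 5.20 × 10⁷ × 1430 / 2.08 × 10⁹ = 35.8 mL.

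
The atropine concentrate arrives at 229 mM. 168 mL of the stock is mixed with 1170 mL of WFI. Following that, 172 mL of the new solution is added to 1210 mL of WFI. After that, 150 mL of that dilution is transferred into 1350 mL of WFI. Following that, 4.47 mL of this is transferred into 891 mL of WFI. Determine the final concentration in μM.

1.79 μM

Overall dilution factor = 7.964 × 8.035 × 10 × 200.3 = 1.28 × 10⁵.
229 mM / 1.28 × 10⁵ = 1.79 × 10⁻³ mM = 1.79 μM.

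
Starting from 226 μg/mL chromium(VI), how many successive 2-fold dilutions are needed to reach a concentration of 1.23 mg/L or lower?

Need 2ⁿ ≥ 184, so n ≥ log(184)/log(2) = 7.52.
Minimum whole steps: n = 8.

8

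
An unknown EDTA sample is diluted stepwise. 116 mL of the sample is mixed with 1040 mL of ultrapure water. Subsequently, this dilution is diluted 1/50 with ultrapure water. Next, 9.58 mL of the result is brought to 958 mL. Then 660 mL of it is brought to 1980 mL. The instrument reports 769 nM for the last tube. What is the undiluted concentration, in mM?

115 mM

Overall dilution factor = 9.966 × 50 × 100 × 3 = 1.49 × 10⁵.
Original = 769 nM × 1.49 × 10⁵ = 1.15 × 10⁸ nM = 115 mM.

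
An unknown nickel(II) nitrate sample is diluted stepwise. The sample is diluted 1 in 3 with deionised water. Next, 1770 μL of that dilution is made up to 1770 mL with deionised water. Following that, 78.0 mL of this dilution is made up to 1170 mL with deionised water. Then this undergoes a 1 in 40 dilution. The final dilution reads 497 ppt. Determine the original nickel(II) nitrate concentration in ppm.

Overall dilution factor = 3 × 1000 × 15 × 40 = 1.80 × 10⁶.
Original = 497 ppt × 1.80 × 10⁶ = 8.95 × 10⁸ ppt = 895 ppm.

895 ppm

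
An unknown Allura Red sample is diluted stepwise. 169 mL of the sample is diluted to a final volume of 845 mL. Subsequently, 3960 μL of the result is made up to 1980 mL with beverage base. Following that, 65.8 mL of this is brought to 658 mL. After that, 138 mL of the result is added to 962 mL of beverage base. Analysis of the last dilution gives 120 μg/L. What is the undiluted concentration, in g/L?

Overall dilution factor = 5 × 500 × 10 × 7.971 = 1.99 × 10⁵.
Original = 120 μg/L × 1.99 × 10⁵ = 2.39 × 10⁷ μg/L = 23.9 g/L.

23.9 g/L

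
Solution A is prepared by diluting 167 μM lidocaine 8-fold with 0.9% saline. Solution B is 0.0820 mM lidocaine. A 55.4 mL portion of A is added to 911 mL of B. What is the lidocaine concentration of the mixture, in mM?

C_A = 167 μM / 8 = 20.9 μM.
C_B = 0.0820 mM = 82.0 μM.
C_mix = (C_A·V_A + C_B·V_B)/(V_A + V_B) = (20.9×55.4 + 82.0×911) / 966.4 = 78.5 μM = 0.0785 mM.

0.0785 mM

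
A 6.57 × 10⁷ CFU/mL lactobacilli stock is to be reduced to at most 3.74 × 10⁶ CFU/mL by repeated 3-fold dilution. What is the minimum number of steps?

3

Need 3ⁿ ≥ 17.6, so n ≥ log(17.6)/log(3) = 2.61.
Minimum whole steps: n = 3.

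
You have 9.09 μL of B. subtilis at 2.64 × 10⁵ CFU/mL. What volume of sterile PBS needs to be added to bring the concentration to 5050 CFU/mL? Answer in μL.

466 μL

V₂ = C₁V₁/C₂ = 2.64 × 10⁵ × 9.09 / 5050 = 475 μL.
Diluent to add = V₂ − V₁ = 475 − 9.09 = 466 μL.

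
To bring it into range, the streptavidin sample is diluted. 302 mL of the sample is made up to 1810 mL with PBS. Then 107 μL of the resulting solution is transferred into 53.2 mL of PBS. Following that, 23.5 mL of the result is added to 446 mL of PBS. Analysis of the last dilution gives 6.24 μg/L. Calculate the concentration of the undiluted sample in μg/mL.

Overall dilution factor = 5.993 × 498.2 × 19.98 = 5.97 × 10⁴.
Original = 6.24 μg/L × 5.97 × 10⁴ = 3.72 × 10⁵ μg/L = 372 μg/mL.

372 μg/mL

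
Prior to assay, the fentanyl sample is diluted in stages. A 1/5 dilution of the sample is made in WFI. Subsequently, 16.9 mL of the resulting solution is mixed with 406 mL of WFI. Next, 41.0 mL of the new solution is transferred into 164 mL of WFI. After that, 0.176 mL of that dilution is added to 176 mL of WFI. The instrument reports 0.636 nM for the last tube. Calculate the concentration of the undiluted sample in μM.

Overall dilution factor = 5 × 25.02 × 5 × 1001 = 6.26 × 10⁵.
Original = 0.636 nM × 6.26 × 10⁵ = 3.98 × 10⁵ nM = 398 μM.

398 μM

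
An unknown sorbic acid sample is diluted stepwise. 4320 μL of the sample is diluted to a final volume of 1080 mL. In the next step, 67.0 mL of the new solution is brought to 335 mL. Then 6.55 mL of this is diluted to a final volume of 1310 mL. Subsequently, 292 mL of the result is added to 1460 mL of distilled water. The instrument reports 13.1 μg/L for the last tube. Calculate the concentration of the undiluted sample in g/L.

19.6 g/L

Overall dilution factor = 250 × 5 × 200 × 6 = 1.50 × 10⁶.
Original = 13.1 μg/L × 1.50 × 10⁶ = 1.96 × 10⁷ μg/L = 19.6 g/L.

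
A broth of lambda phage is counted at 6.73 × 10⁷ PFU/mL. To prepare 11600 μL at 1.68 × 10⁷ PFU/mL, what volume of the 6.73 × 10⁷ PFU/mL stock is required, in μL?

V₁ = C₂V₂/C₁ = 1.68 × 10⁷ × 11600 / 6.73 × 10⁷ = 2896 μL.

2900 μL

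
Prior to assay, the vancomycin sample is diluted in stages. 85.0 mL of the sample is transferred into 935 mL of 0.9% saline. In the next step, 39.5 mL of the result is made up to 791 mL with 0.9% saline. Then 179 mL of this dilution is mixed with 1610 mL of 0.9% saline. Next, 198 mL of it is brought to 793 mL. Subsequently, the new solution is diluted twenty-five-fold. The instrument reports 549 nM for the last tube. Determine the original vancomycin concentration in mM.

132 mM

Overall dilution factor = 12 × 20.03 × 9.994 × 4.005 × 25 = 2.40 × 10⁵.
Original = 549 nM × 2.40 × 10⁵ = 1.32 × 10⁸ nM = 132 mM.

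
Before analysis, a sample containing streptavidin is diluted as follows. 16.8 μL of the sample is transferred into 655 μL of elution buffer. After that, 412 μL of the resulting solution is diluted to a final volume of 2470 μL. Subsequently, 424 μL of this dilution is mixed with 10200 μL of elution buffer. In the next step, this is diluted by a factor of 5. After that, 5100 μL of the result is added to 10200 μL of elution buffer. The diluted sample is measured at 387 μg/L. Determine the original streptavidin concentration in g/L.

34.9 g/L

Overall dilution factor = 39.99 × 5.995 × 25.06 × 5 × 3 = 9.01 × 10⁴.
Original = 387 μg/L × 9.01 × 10⁴ = 3.49 × 10⁷ μg/L = 34.9 g/L.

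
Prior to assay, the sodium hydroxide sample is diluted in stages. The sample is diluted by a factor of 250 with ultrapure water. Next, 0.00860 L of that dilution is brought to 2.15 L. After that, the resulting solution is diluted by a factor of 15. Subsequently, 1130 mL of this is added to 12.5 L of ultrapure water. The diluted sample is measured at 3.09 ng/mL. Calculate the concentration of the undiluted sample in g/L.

Overall dilution factor = 250 × 250 × 15 × 12.06 = 1.13 × 10⁷.
Original = 3.09 ng/mL × 1.13 × 10⁷ = 3.49 × 10⁷ ng/mL = 34.9 g/L.

34.9 g/L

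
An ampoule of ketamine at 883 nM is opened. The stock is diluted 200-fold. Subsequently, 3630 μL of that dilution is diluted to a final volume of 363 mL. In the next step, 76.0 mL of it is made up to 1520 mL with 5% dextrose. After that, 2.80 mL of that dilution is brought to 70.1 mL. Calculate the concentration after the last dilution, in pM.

0.0882 pM

Overall dilution factor = 200 × 100 × 20 × 25.04 = 1.00 × 10⁷.
883 nM / 1.00 × 10⁷ = 8.82 × 10⁻⁵ nM = 0.0882 pM.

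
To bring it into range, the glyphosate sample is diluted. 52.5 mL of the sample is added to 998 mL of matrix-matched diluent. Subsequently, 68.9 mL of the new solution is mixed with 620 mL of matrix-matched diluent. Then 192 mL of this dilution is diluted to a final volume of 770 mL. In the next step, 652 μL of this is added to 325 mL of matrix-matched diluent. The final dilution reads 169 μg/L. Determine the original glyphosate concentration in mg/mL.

67.7 mg/mL

Overall dilution factor = 20.01 × 9.999 × 4.010 × 499.5 = 4.01 × 10⁵.
Original = 169 μg/L × 4.01 × 10⁵ = 6.77 × 10⁷ μg/L = 67.7 mg/mL.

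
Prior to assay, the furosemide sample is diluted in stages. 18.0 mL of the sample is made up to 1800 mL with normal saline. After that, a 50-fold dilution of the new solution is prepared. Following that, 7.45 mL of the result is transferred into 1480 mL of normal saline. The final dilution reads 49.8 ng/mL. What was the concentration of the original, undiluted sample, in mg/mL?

49.7 mg/mL

Overall dilution factor = 100 × 50 × 199.7 = 9.98 × 10⁵.
Original = 49.8 ng/mL × 9.98 × 10⁵ = 4.97 × 10⁷ ng/mL = 49.7 mg/mL.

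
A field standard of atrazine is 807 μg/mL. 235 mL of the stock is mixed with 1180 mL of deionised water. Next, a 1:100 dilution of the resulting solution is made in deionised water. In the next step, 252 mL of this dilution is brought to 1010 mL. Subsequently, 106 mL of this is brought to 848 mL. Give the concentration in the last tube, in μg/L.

41.8 μg/L

Overall dilution factor = 6.021 × 100 × 4.008 × 8 = 1.93 × 10⁴.
807 μg/mL / 1.93 × 10⁴ = 0.0418 μg/mL = 41.8 μg/L.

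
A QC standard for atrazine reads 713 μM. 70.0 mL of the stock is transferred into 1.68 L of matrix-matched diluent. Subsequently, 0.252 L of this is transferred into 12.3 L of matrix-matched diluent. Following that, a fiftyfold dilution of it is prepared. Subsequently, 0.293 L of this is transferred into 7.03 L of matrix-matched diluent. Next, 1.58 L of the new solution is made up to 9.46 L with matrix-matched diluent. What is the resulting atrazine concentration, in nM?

0.0765 nM

Overall dilution factor = 25 × 49.81 × 50 × 24.99 × 5.987 = 9.32 × 10⁶.
713 μM / 9.32 × 10⁶ = 7.65 × 10⁻⁵ μM = 0.0765 nM.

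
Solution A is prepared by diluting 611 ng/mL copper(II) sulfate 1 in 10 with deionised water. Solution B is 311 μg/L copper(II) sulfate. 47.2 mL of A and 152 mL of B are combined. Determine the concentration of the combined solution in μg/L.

252 μg/L

C_A = 611 ng/mL / 10 = 61.1 ng/mL.
C_B = 311 μg/L = 311 ng/mL.
C_mix = (C_A·V_A + C_B·V_B)/(V_A + V_B) = (61.1×47.2 + 311×152) / 199.2 = 252 ng/mL = 252 μg/L.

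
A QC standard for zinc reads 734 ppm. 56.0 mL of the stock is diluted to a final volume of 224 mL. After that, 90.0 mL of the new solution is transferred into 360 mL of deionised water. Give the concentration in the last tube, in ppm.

36.7 ppm

Overall dilution factor = 4 × 5 = 20.0.
734 ppm / 20.0 = 36.7 ppm.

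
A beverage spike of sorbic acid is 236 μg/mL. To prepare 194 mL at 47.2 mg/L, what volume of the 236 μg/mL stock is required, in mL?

38.8 mL

47.2 mg/L = 47.2 μg/mL.
V₁ = C₂V₂/C₁ = 47.2 × 194 / 236 = 38.8 mL.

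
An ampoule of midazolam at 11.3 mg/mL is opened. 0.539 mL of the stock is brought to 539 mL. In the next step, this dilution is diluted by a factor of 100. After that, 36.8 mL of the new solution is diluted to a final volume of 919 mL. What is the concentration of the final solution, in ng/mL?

4.52 ng/mL

Overall dilution factor = 1000 × 100 × 24.97 = 2.50 × 10⁶.
11.3 mg/mL / 2.50 × 10⁶ = 4.52 × 10⁻⁶ mg/mL = 4.52 ng/mL.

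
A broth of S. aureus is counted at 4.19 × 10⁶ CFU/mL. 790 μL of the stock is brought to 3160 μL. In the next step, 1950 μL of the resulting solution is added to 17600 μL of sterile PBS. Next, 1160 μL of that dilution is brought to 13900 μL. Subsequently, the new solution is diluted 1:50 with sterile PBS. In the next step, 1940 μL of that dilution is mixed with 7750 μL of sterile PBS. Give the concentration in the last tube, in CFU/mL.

Overall dilution factor = 4 × 10.03 × 11.98 × 50 × 4.995 = 1.20 × 10⁵.
4.19 × 10⁶ CFU/mL / 1.20 × 10⁵ = 34.9 CFU/mL.

34.9 CFU/mL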